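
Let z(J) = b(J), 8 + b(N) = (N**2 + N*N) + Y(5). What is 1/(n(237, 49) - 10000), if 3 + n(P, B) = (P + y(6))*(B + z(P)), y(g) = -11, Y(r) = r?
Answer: 1/25388781 ≈ 3.9387e-8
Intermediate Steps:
b(N) = -3 + 2*N**2 (b(N) = -8 + ((N**2 + N*N) + 5) = -8 + ((N**2 + N**2) + 5) = -8 + (2*N**2 + 5) = -8 + (5 + 2*N**2) = -3 + 2*N**2)
z(J) = -3 + 2*J**2
n(P, B) = -3 + (-11 + P)*(-3 + B + 2*P**2) (n(P, B) = -3 + (P - 11)*(B + (-3 + 2*P**2)) = -3 + (-11 + P)*(-3 + B + 2*P**2))
1/(n(237, 49) - 10000) = 1/((30 - 22*237**2 - 11*49 + 49*237 + 237*(-3 + 2*237**2)) - 10000) = 1/((30 - 22*56169 - 539 + 11613 + 237*(-3 + 2*56169)) - 10000) = 1/((30 - 1235718 - 539 + 11613 + 237*(-3 + 112338)) - 10000) = 1/((30 - 1235718 - 539 + 11613 + 237*112335) - 10000) = 1/((30 - 1235718 - 539 + 11613 + 26623395) - 10000) = 1/(25398781 - 10000) = 1/25388781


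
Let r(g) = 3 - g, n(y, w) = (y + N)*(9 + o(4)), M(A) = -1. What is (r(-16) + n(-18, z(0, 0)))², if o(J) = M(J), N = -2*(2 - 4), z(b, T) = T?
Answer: 8649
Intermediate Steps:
N = 4 (N = -2*(-2) = 4)
o(J) = -1
n(y, w) = 32 + 8*y (n(y, w) = (y + 4)*(9 - 1) = (4 + y)*8 = 32 + 8*y)
(r(-16) + n(-18, z(0, 0)))² = ((3 - 1*(-16)) + (32 + 8*(-18)))² = ((3 + 16) + (32 - 144))² = (19 - 112)² = (-93)² = 8649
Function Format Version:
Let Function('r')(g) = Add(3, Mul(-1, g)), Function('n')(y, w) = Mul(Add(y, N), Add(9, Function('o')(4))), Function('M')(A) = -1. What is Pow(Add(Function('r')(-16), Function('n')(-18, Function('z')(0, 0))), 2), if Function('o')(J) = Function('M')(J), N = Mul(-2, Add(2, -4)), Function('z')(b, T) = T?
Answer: 8649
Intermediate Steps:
N = 4 (N = Mul(-2, -2) = 4)
Function('o')(J) = -1
Function('n')(y, w) = Add(32, Mul(8, y)) (Function('n')(y, w) = Mul(Add(y, 4), Add(9, -1)) = Mul(Add(4, y), 8) = Add(32, Mul(8, y)))
Pow(Add(Function('r')(-16), Function('n')(-18, Function('z')(0, 0))), 2) = Pow(Add(Add(3, Mul(-1, -16)), Add(32, Mul(8, -18))), 2) = Pow(Add(Add(3, 16), Add(32, -144)), 2) = Pow(Add(19, -112), 2) = Pow(-93, 2) = 8649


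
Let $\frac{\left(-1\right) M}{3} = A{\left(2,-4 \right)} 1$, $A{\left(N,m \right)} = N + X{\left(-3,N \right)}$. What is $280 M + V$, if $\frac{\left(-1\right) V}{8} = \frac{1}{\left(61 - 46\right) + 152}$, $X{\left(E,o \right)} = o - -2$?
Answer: $- \frac{841688}{167} \approx -5040.0$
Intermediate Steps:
$X{\left(E,o \right)} = 2 + o$ ($X{\left(E,o \right)} = o + 2 = 2 + o$)
$A{\left(N,m \right)} = 2 + 2 N$ ($A{\left(N,m \right)} = N + \left(2 + N\right) = 2 + 2 N$)
$M = -18$ ($M = - 3 \left(2 + 2 \cdot 2\right) 1 = - 3 \left(2 + 4\right) 1 = - 3 \cdot 6 \cdot 1 = \left(-3\right) 6 = -18$)
$V = - \frac{8}{167}$ ($V = - \frac{8}{\left(61 - 46\right) + 152} = - \frac{8}{15 + 152} = - \frac{8}{167} \approx -0.047904$)
$280 M + V = 280 \left(-18\right) - \frac{8}{167} = -5040 - \frac{8}{167} = - \frac{841688}{167}$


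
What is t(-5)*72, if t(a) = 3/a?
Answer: -216/5 ≈ -43.200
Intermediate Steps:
t(-5)*72 = (3/(-5))*72 = (3*(-⅕))*72 = -⅗*72 = -216/5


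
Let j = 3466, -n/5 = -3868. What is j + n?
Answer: 22806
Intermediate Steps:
n = 19340 (n = -5*(-3868) = 19340)
j + n = 3466 + 19340 = 22806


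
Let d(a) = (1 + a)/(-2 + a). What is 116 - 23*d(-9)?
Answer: 1092/11 ≈ 99.273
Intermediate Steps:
d(a) = (1 + a)/(-2 + a)
116 - 23*d(-9) = 116 - 23*(1 - 9)/(-2 - 9) = 116 - 23*(-8)/(-11) = 116 - (-23)*(-8)/11 = 116 - 23*8/11 = 116 - 184/11 = 1092/11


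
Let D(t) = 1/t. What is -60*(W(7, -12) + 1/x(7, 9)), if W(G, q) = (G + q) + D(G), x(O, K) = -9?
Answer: 6260/21 ≈ 298.10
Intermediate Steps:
W(G, q) = G + q + 1/G (W(G, q) = (G + q) + 1/G = G + q + 1/G)
-60*(W(7, -12) + 1/x(7, 9)) = -60*((7 - 12 + 1/7) + 1/(-9)) = -60*((7 - 12 + 1/7) - 1/9) = -60*(-34/7 - 1/9) = -60*(-313/63) = 6260/21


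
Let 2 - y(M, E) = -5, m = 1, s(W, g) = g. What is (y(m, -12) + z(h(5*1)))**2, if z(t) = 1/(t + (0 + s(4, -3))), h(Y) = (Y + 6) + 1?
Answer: 4096/81 ≈ 50.568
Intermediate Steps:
y(M, E) = 7 (y(M, E) = 2 - 1*(-5) = 2 + 5 = 7)
h(Y) = 7 + Y (h(Y) = (6 + Y) + 1 = 7 + Y)
z(t) = 1/(-3 + t) (z(t) = 1/(t + (0 - 3)) = 1/(t - 3) = 1/(-3 + t))
(y(m, -12) + z(h(5*1)))**2 = (7 + 1/(-3 + (7 + 5*1)))**2 = (7 + 1/(-3 + (7 + 5)))**2 = (7 + 1/(-3 + 12))**2 = (7 + 1/9)**2 = (64/9)**2 = 4096/81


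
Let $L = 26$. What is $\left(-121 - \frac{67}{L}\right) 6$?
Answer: $- \frac{9639}{13} \approx -741.46$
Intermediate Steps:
$\left(-121 - \frac{67}{L}\right) 6 = \left(-121 - \frac{67}{26}\right) 6 = \left(- \frac{3213}{26}\right) 6 = - \frac{9639}{13}$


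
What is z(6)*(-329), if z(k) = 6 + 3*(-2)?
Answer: 0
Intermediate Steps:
z(k) = 0 (z(k) = 6 - 6 = 0)
z(6)*(-329) = 0*(-329) = 0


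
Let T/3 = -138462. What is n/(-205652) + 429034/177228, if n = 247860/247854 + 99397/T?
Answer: 42055037099997873611/17372379588431674104 ≈ 2.4208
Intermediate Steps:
T = -415386 (T = 3*(-138462) = -415386)
n = 13053604987/17159180274 (n = 247860/247854 + 99397/(-415386) = 247860*(1/247854) + 99397*(-1/415386) = 41310/41309 - 99397/415386 = 13053604987/17159180274 ≈ 0.76074)
n/(-205652) + 429034/177228 = (13053604987/17159180274)/(-205652) + 429034/177228 = (13053604987/17159180274)*(-1/205652) + 429034*(1/177228) = -13053604987/3528819741708648 + 214517/88614 = 42055037099997873611/17372379588431674104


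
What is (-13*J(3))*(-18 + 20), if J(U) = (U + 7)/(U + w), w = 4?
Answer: -260/7 ≈ -37.143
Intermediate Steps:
J(U) = (7 + U)/(4 + U) (J(U) = (U + 7)/(U + 4) = (7 + U)/(4 + U))
(-13*J(3))*(-18 + 20) = (-13*(7 + 3)/(4 + 3))*(-18 + 20) = -13*10/7*2 = -130/7*2 = -260/7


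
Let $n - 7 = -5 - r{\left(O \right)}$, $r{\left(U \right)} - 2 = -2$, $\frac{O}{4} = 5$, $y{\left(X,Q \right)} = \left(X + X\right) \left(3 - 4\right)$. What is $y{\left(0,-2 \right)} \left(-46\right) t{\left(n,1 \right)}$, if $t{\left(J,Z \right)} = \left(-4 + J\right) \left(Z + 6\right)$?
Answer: $0$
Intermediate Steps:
$y{\left(X,Q \right)} = - 2 X$ ($y{\left(X,Q \right)} = 2 X \left(-1\right) = - 2 X$)
$O = 20$ ($O = 4 \cdot 5 = 20$)
$r{\left(U \right)} = 0$ ($r{\left(U \right)} = 2 - 2 = 0$)
$n = 2$ ($n = 7 - 5 = 2$)
$t{\left(J,Z \right)} = \left(-4 + J\right) \left(6 + Z\right)$
$y{\left(0,-2 \right)} \left(-46\right) t{\left(n,1 \right)} = \left(-2\right) 0 \left(-46\right) \left(-24 - 4 + 6 \cdot 2 + 2 \cdot 1\right) = 0 \left(-46\right) \left(-24 - 4 + 12 + 2\right) = 0 \left(-14\right) = 0$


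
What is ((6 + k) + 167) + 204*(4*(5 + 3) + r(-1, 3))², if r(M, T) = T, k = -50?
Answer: 250023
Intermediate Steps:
((6 + k) + 167) + 204*(4*(5 + 3) + r(-1, 3))² = ((6 - 50) + 167) + 204*(4*(5 + 3) + 3)² = (-44 + 167) + 204*(4*8 + 3)² = 123 + 204*(32 + 3)² = 123 + 204*35² = 123 + 204*1225 = 123 + 249900 = 250023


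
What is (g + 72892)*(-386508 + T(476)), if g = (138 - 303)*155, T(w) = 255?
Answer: -18276333201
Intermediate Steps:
g = -25575 (g = -165*155 = -25575)
(g + 72892)*(-386508 + T(476)) = (-25575 + 72892)*(-386508 + 255) = 47317*(-386253) = -18276333201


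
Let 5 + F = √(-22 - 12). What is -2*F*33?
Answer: 330 - 66*I*√34 ≈ 330.0 - 384.84*I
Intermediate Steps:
F = -5 + I*√34 (F = -5 + √(-22 - 12) = -5 + √(-34) = -5 + I*√34 ≈ -5.0 + 5.831*I)
-2*F*33 = -2*(-5 + I*√34)*33 = (10 - 2*I*√34)*33 = 330 - 66*I*√34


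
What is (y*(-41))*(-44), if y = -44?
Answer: -79376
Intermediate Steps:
(y*(-41))*(-44) = -44*(-41)*(-44) = 1804*(-44) = -79376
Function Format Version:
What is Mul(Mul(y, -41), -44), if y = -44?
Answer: -79376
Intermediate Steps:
Mul(Mul(y, -41), -44) = Mul(Mul(-44, -41), -44) = Mul(1804, -44) = -79376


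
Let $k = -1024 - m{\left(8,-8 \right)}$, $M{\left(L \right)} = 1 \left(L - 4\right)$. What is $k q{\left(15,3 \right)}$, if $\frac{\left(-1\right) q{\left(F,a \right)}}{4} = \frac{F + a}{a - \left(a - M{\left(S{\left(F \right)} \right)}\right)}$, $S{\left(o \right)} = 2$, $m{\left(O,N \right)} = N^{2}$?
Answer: $-39168$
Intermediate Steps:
$M{\left(L \right)} = -4 + L$ ($M{\left(L \right)} = 1 \left(-4 + L\right) = -4 + L$)
$k = -1088$ ($k = -1024 - \left(-8\right)^{2} = -1024 - 64 = -1088$)
$q{\left(F,a \right)} = 2 F + 2 a$ ($q{\left(F,a \right)} = - 4 \frac{F + a}{a - \left(2 + a\right)} = - 4 \frac{F + a}{-2} = - 4 \left(F + a\right) \left(- \frac{1}{2}\right) = - 4 \left(- \frac{F}{2} - \frac{a}{2}\right) = 2 F + 2 a$)
$k q{\left(15,3 \right)} = - 1088 \left(2 \cdot 15 + 2 \cdot 3\right) = - 1088 \left(30 + 6\right) = \left(-1088\right) 36 = -39168$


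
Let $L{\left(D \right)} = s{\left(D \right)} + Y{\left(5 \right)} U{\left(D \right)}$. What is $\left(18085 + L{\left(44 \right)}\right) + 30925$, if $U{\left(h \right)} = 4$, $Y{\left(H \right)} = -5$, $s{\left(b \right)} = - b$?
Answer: $48946$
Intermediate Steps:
$L{\left(D \right)} = -20 - D$ ($L{\left(D \right)} = - D - 20 = -20 - D$)
$\left(18085 + L{\left(44 \right)}\right) + 30925 = \left(18085 - 64\right) + 30925 = 18021 + 30925 = 48946$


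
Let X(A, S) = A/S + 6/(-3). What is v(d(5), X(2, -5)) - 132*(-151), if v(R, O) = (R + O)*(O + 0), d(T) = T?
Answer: 498144/25 ≈ 19926.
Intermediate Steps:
X(A, S) = -2 + A/S (X(A, S) = A/S + 6*(-⅓) = A/S - 2 = -2 + A/S)
v(R, O) = O*(O + R) (v(R, O) = (O + R)*O = O*(O + R))
v(d(5), X(2, -5)) - 132*(-151) = (-2 + 2/(-5))*((-2 + 2/(-5)) + 5) - 132*(-151) = (-2 + 2*(-⅕))*((-2 + 2*(-⅕)) + 5) + 19932 = (-2 - ⅖)*((-2 - ⅖) + 5) + 19932 = -12*(-12/5 + 5)/5 + 19932 = -12/5*13/5 + 19932 = -156/25 + 19932 = 498144/25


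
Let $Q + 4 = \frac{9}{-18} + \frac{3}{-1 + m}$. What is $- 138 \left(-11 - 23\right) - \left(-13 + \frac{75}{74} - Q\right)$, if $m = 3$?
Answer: $\frac{347873}{74} \approx 4701.0$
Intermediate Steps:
$Q = -3$ ($Q = -4 + \left(\frac{9}{-18} + \frac{3}{-1 + 3}\right) = -4 + \left(9 \left(- \frac{1}{18}\right) + \frac{3}{2}\right) = -4 + \left(- \frac{1}{2} + 3 \cdot \frac{1}{2}\right) = -4 + \left(- \frac{1}{2} + \frac{3}{2}\right) = -4 + 1 = -3$)
$- 138 \left(-11 - 23\right) - \left(-13 + \frac{75}{74} - Q\right) = - 138 \left(-11 - 23\right) - \left(-10 - \frac{75}{-74}\right) = - 138 \left(-11 - 23\right) + \left(\left(-3 + 13\right) - \left(-75\right) \left(- \frac{1}{74}\right)\right) = \left(-138\right) \left(-34\right) + \left(10 - \frac{75}{74}\right) = 4692 + \left(10 - \frac{75}{74}\right) = 4692 + \frac{665}{74} = \frac{347873}{74}$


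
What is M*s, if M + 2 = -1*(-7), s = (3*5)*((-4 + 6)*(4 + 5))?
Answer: 1350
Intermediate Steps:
s = 270 (s = 15*(2*9) = 15*18 = 270)
M = 5 (M = -2 - 1*(-7) = -2 + 7 = 5)
M*s = 5*270 = 1350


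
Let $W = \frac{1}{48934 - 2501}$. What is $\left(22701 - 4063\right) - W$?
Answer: $\frac{865418253}{46433} \approx 18638.0$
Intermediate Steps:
$W = \frac{1}{46433} \approx 2.1536 \cdot 10^{-5}$
$\left(22701 - 4063\right) - W = \left(22701 - 4063\right) - \frac{1}{46433} = 18638 - \frac{1}{46433} = \frac{865418253}{46433}$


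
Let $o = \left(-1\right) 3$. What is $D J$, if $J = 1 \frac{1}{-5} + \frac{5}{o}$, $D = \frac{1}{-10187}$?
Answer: $\frac{28}{152805} \approx 0.00018324$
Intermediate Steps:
$o = -3$
$D = - \frac{1}{10187} \approx -9.8164 \cdot 10^{-5}$
$J = - \frac{28}{15}$ ($J = 1 \frac{1}{-5} + \frac{5}{-3} = 1 \left(- \frac{1}{5}\right) + 5 \left(- \frac{1}{3}\right) = - \frac{1}{5} - \frac{5}{3} = - \frac{28}{15} \approx -1.8667$)
$D J = \left(- \frac{1}{10187}\right) \left(- \frac{28}{15}\right) = \frac{28}{152805}$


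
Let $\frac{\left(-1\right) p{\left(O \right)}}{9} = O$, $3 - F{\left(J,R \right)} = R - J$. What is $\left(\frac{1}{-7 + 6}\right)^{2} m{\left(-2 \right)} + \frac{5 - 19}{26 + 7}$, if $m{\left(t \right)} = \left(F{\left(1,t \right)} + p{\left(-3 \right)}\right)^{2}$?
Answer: $\frac{35923}{33} \approx 1088.6$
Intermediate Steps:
$F{\left(J,R \right)} = 3 + J - R$ ($F{\left(J,R \right)} = 3 - \left(R - J\right) = 3 + \left(J - R\right) = 3 + J - R$)
$p{\left(O \right)} = - 9 O$
$m{\left(t \right)} = \left(31 - t\right)^{2}$ ($m{\left(t \right)} = \left(\left(3 + 1 - t\right) - -27\right)^{2} = \left(\left(4 - t\right) + 27\right)^{2} = \left(31 - t\right)^{2}$)
$\left(\frac{1}{-7 + 6}\right)^{2} m{\left(-2 \right)} + \frac{5 - 19}{26 + 7} = \left(\frac{1}{-7 + 6}\right)^{2} \left(-31 - 2\right)^{2} + \frac{5 - 19}{26 + 7} = \left(\frac{1}{-1}\right)^{2} \left(-33\right)^{2} - \frac{14}{33} = \left(-1\right)^{2} \cdot 1089 - \frac{14}{33} = 1 \cdot 1089 - \frac{14}{33} = 1089 - \frac{14}{33} = \frac{35923}{33}$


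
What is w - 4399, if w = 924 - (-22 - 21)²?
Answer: -5324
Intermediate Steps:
w = -925 (w = 924 - 1*(-43)² = 924 - 1*1849 = 924 - 1849 = -925)
w - 4399 = -925 - 4399 = -5324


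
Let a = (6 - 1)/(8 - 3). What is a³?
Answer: 1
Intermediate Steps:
a = 1 (a = 5/5 = 5*(⅕) = 1)
a³ = 1³ = 1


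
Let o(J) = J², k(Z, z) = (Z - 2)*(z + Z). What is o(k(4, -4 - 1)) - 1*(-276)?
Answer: 280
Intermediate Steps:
k(Z, z) = (-2 + Z)*(Z + z)
o(k(4, -4 - 1)) - 1*(-276) = (4² - 2*4 - 2*(-4 - 1) + 4*(-4 - 1))² - 1*(-276) = (16 - 8 - 2*(-5) + 4*(-5))² + 276 = (16 - 8 + 10 - 20)² + 276 = (-2)² + 276 = 4 + 276 = 280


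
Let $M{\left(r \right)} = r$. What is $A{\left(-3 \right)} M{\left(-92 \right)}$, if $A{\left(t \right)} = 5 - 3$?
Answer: $-184$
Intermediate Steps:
$A{\left(t \right)} = 2$
$A{\left(-3 \right)} M{\left(-92 \right)} = 2 \left(-92\right) = -184$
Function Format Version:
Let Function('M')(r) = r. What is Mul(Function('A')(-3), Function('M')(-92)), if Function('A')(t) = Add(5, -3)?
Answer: -184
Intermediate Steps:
Function('A')(t) = 2
Mul(Function('A')(-3), Function('M')(-92)) = Mul(2, -92) = -184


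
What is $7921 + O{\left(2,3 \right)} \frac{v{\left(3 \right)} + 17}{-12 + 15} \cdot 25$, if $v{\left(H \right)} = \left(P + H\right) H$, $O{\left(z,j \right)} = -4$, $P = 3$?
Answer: $\frac{20263}{3} \approx 6754.3$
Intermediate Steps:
$v{\left(H \right)} = H \left(3 + H\right)$ ($v{\left(H \right)} = \left(3 + H\right) H = H \left(3 + H\right)$)
$7921 + O{\left(2,3 \right)} \frac{v{\left(3 \right)} + 17}{-12 + 15} \cdot 25 = 7921 + - 4 \frac{3 \left(3 + 3\right) + 17}{-12 + 15} \cdot 25 = 7921 + - 4 \frac{3 \cdot 6 + 17}{3} \cdot 25 = 7921 + - 4 \left(18 + 17\right) \frac{1}{3} \cdot 25 = 7921 + - 4 \cdot 35 \cdot \frac{1}{3} \cdot 25 = 7921 + \left(-4\right) \frac{35}{3} \cdot 25 = 7921 - \frac{3500}{3} = \frac{20263}{3}$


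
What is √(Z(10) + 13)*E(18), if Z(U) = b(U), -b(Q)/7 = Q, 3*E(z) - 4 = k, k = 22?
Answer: 26*I*√57/3 ≈ 65.432*I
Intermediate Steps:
E(z) = 26/3 (E(z) = 4/3 + (⅓)*22 = 4/3 + 22/3 = 26/3)
b(Q) = -7*Q
Z(U) = -7*U
√(Z(10) + 13)*E(18) = √(-7*10 + 13)*(26/3) = √(-70 + 13)*(26/3) = √(-57)*(26/3) = (I*√57)*(26/3) = 26*I*√57/3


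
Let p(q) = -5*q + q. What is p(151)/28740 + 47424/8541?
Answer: 967099/174835 ≈ 5.5315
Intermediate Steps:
p(q) = -4*q
p(151)/28740 + 47424/8541 = -4*151/28740 + 47424/8541 = -604*1/28740 + 47424*(1/8541) = -151/7185 + 1216/219 = 967099/174835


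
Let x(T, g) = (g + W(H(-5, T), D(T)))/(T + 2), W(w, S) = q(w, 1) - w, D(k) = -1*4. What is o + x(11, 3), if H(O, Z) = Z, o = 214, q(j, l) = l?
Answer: 2775/13 ≈ 213.46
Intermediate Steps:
D(k) = -4
W(w, S) = 1 - w
x(T, g) = (1 + g - T)/(2 + T) (x(T, g) = (g + (1 - T))/(T + 2) = (1 + g - T)/(2 + T))
o + x(11, 3) = 214 + (1 + 3 - 1*11)/(2 + 11) = 214 + (1 + 3 - 11)/13 = 214 + (1/13)*(-7) = 214 - 7/13 = 2775/13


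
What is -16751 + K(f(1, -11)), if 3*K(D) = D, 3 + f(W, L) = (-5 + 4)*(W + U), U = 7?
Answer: -50264/3 ≈ -16755.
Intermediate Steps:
f(W, L) = -10 - W (f(W, L) = -3 + (-5 + 4)*(W + 7) = -3 - (7 + W) = -3 + (-7 - W) = -10 - W)
K(D) = D/3
-16751 + K(f(1, -11)) = -16751 + (-10 - 1*1)/3 = -16751 + (-10 - 1)/3 = -16751 + (⅓)*(-11) = -16751 - 11/3 = -50264/3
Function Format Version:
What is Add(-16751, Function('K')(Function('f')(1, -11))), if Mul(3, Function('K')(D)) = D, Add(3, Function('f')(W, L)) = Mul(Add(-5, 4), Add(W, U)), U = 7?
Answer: Rational(-50264, 3) ≈ -16755.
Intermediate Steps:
Function('f')(W, L) = Add(-10, Mul(-1, W)) (Function('f')(W, L) = Add(-3, Mul(Add(-5, 4), Add(W, 7))) = Add(-3, Mul(-1, Add(7, W))) = Add(-3, Add(-7, Mul(-1, W))) = Add(-10, Mul(-1, W)))
Function('K')(D) = Mul(Rational(1, 3), D)
Add(-16751, Function('K')(Function('f')(1, -11))) = Add(-16751, Mul(Rational(1, 3), Add(-10, Mul(-1, 1)))) = Add(-16751, Mul(Rational(1, 3), Add(-10, -1))) = Add(-16751, Mul(Rational(1, 3), -11)) = Add(-16751, Rational(-11, 3)) = Rational(-50264, 3)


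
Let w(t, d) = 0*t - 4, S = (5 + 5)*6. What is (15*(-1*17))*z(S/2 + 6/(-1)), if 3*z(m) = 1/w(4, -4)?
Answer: 85/4 ≈ 21.250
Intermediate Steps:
S = 60 (S = 10*6 = 60)
w(t, d) = -4 (w(t, d) = 0 - 4 = -4)
z(m) = -1/12 (z(m) = (⅓)/(-4) = (⅓)*(-¼) = -1/12)
(15*(-1*17))*z(S/2 + 6/(-1)) = (15*(-1*17))*(-1/12) = (15*(-17))*(-1/12) = -255*(-1/12) = 85/4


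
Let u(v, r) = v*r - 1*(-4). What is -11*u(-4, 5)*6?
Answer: 1056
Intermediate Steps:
u(v, r) = 4 + r*v (u(v, r) = r*v + 4 = 4 + r*v)
-11*u(-4, 5)*6 = -11*(4 + 5*(-4))*6 = -11*(4 - 20)*6 = -11*(-16)*6 = 176*6 = 1056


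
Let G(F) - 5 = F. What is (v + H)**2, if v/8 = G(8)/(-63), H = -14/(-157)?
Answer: 238578916/97831881 ≈ 2.4387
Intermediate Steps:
G(F) = 5 + F
H = 14/157 (H = -14*(-1/157) = 14/157 ≈ 0.089172)
v = -104/63 (v = 8*((5 + 8)/(-63)) = 8*(13*(-1/63)) = 8*(-13/63) = -104/63 ≈ -1.6508)
(v + H)**2 = (-104/63 + 14/157)**2 = (-15446/9891)**2 = 238578916/97831881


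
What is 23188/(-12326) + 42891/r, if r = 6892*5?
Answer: -135192007/212376980 ≈ -0.63657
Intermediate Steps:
r = 34460
23188/(-12326) + 42891/r = 23188/(-12326) + 42891/34460 = 23188*(-1/12326) + 42891*(1/34460) = -11594/6163 + 42891/34460 = -135192007/212376980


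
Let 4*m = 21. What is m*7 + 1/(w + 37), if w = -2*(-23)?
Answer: 12205/332 ≈ 36.762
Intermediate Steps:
w = 46
m = 21/4 (m = (¼)*21 = 21/4 ≈ 5.2500)
m*7 + 1/(w + 37) = (21/4)*7 + 1/(46 + 37) = 147/4 + 1/83 = 12205/332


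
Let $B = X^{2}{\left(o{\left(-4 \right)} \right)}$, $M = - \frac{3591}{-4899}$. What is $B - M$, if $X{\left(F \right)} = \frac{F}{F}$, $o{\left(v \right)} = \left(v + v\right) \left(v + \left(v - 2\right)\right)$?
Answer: $\frac{436}{1633} \approx 0.26699$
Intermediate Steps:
$o{\left(v \right)} = 2 v \left(-2 + 2 v\right)$ ($o{\left(v \right)} = 2 v \left(v + \left(v - 2\right)\right) = 2 v \left(v + \left(-2 + v\right)\right) = 2 v \left(-2 + 2 v\right)$)
$X{\left(F \right)} = 1$
$M = \frac{1197}{1633}$ ($M = \left(-3591\right) \left(- \frac{1}{4899}\right) = \frac{1197}{1633} \approx 0.73301$)
$B = 1$ ($B = 1^{2} = 1$)
$B - M = 1 - \frac{1197}{1633} = \frac{436}{1633}$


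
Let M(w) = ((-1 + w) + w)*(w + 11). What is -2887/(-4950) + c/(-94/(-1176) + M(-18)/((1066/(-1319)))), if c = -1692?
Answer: 2914771928501/497037038850 ≈ 5.8643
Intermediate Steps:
M(w) = (-1 + 2*w)*(11 + w)
-2887/(-4950) + c/(-94/(-1176) + M(-18)/((1066/(-1319)))) = -2887/(-4950) - 1692/(-94/(-1176) + (-11 + 2*(-18)**2 + 21*(-18))/((1066/(-1319)))) = -2887*(-1/4950) - 1692/(-94*(-1/1176) + (-11 + 2*324 - 378)/((1066*(-1/1319)))) = 2887/4950 - 1692/(47/588 + (-11 + 648 - 378)/(-1066/1319)) = 2887/4950 - 1692/(47/588 + 259*(-1319/1066)) = 2887/4950 - 1692/(47/588 - 341621/1066) = 2887/4950 - 1692/(-100411523/313404) = 2887/4950 - 1692*(-313404/100411523) = 2887/4950 + 530279568/100411523 = 2914771928501/497037038850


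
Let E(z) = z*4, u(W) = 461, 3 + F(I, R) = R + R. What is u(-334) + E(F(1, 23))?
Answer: 633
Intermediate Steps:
F(I, R) = -3 + 2*R (F(I, R) = -3 + (R + R) = -3 + 2*R)
E(z) = 4*z
u(-334) + E(F(1, 23)) = 461 + 4*(-3 + 2*23) = 461 + 4*(-3 + 46) = 461 + 4*43 = 461 + 172 = 633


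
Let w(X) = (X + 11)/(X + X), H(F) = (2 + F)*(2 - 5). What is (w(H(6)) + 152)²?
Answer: 53421481/2304 ≈ 23186.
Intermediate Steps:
H(F) = -6 - 3*F (H(F) = (2 + F)*(-3) = -6 - 3*F)
w(X) = (11 + X)/(2*X) (w(X) = (11 + X)/((2*X)) = (11 + X)*(1/(2*X)) = (11 + X)/(2*X))
(w(H(6)) + 152)² = ((11 + (-6 - 3*6))/(2*(-6 - 3*6)) + 152)² = ((11 + (-6 - 18))/(2*(-6 - 18)) + 152)² = ((½)*(11 - 24)/(-24) + 152)² = ((½)*(-1/24)*(-13) + 152)² = (13/48 + 152)² = (7309/48)² = 53421481/2304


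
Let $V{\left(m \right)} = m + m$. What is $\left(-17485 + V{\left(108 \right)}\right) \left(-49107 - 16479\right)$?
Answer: $1132604634$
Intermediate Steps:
$V{\left(m \right)} = 2 m$
$\left(-17485 + V{\left(108 \right)}\right) \left(-49107 - 16479\right) = \left(-17485 + 2 \cdot 108\right) \left(-49107 - 16479\right) = \left(-17485 + 216\right) \left(-65586\right) = \left(-17269\right) \left(-65586\right) = 1132604634$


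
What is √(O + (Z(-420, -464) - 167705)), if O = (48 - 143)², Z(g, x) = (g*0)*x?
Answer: 2*I*√39670 ≈ 398.35*I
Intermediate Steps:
Z(g, x) = 0 (Z(g, x) = 0*x = 0)
O = 9025 (O = (-95)² = 9025)
√(O + (Z(-420, -464) - 167705)) = √(9025 + (0 - 167705)) = √(9025 - 167705) = √(-158680) = 2*I*√39670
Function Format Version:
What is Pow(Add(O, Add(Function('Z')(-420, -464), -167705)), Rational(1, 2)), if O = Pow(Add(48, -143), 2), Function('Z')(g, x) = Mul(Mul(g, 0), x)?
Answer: Mul(2, I, Pow(39670, Rational(1, 2))) ≈ Mul(398.35, I)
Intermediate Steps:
Function('Z')(g, x) = 0 (Function('Z')(g, x) = Mul(0, x) = 0)
O = 9025 (O = Pow(-95, 2) = 9025)
Pow(Add(O, Add(Function('Z')(-420, -464), -167705)), Rational(1, 2)) = Pow(Add(9025, Add(0, -167705)), Rational(1, 2)) = Pow(Add(9025, -167705), Rational(1, 2)) = Pow(-158680, Rational(1, 2)) = Mul(2, I, Pow(39670, Rational(1, 2)))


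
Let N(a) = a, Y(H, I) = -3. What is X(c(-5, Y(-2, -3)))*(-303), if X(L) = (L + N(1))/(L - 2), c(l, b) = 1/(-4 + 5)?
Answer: 606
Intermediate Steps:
c(l, b) = 1 (c(l, b) = 1/1 = 1)
X(L) = (1 + L)/(-2 + L) (X(L) = (L + 1)/(L - 2) = (1 + L)/(-2 + L))
X(c(-5, Y(-2, -3)))*(-303) = ((1 + 1)/(-2 + 1))*(-303) = (2/(-1))*(-303) = -1*2*(-303) = -2*(-303) = 606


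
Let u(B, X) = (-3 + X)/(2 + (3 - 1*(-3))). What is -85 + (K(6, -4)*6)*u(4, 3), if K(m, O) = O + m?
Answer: -85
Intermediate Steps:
u(B, X) = -3/8 + X/8 (u(B, X) = (-3 + X)/(2 + (3 + 3)) = (-3 + X)/(2 + 6) = (-3 + X)/8 = (-3 + X)*(⅛) = -3/8 + X/8)
-85 + (K(6, -4)*6)*u(4, 3) = -85 + ((-4 + 6)*6)*(-3/8 + (⅛)*3) = -85 + (2*6)*(-3/8 + 3/8) = -85 + 12*0 = -85 + 0 = -85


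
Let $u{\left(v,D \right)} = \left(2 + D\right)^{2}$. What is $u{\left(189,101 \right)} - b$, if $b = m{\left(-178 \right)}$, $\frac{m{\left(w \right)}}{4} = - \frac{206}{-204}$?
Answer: $\frac{540853}{51} \approx 10605.0$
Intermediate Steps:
$m{\left(w \right)} = \frac{206}{51}$ ($m{\left(w \right)} = 4 \left(- \frac{206}{-204}\right) = 4 \left(\left(-206\right) \left(- \frac{1}{204}\right)\right) = 4 \cdot \frac{103}{102} = \frac{206}{51}$)
$b = \frac{206}{51} \approx 4.0392$
$u{\left(189,101 \right)} - b = \left(2 + 101\right)^{2} - \frac{206}{51} = 103^{2} - \frac{206}{51} = 10609 - \frac{206}{51} = \frac{540853}{51}$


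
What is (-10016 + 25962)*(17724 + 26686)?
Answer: 708161860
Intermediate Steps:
(-10016 + 25962)*(17724 + 26686) = 15946*44410 = 708161860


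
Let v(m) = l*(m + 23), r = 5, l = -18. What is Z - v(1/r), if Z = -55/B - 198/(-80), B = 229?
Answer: 3845687/9160 ≈ 419.83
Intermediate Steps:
v(m) = -414 - 18*m (v(m) = -18*(m + 23) = -18*(23 + m) = -414 - 18*m)
Z = 20471/9160 (Z = -55/229 - 198/(-80) = -55*1/229 - 198*(-1/80) = -55/229 + 99/40 = 20471/9160 ≈ 2.2348)
Z - v(1/r) = 20471/9160 - (-414 - 18/5) = 20471/9160 - 1*(-2088/5) = 20471/9160 + 2088/5 = 3845687/9160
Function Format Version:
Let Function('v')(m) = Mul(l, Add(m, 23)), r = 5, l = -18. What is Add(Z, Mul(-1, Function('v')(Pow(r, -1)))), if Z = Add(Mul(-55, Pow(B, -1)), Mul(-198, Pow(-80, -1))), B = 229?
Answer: Rational(3845687, 9160) ≈ 419.83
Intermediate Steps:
Function('v')(m) = Add(-414, Mul(-18, m)) (Function('v')(m) = Mul(-18, Add(m, 23)) = Mul(-18, Add(23, m)) = Add(-414, Mul(-18, m)))
Z = Rational(20471, 9160) (Z = Add(Mul(-55, Pow(229, -1)), Mul(-198, Pow(-80, -1))) = Add(Mul(-55, Rational(1, 229)), Mul(-198, Rational(-1, 80))) = Add(Rational(-55, 229), Rational(99, 40)) = Rational(20471, 9160) ≈ 2.2348)
Add(Z, Mul(-1, Function('v')(Pow(r, -1)))) = Add(Rational(20471, 9160), Mul(-1, Add(-414, Mul(-18, Pow(5, -1))))) = Add(Rational(20471, 9160), Mul(-1, Add(-414, Mul(-18, Rational(1, 5))))) = Add(Rational(20471, 9160), Mul(-1, Add(-414, Rational(-18, 5)))) = Add(Rational(20471, 9160), Mul(-1, Rational(-2088, 5))) = Add(Rational(20471, 9160), Rational(2088, 5)) = Rational(3845687, 9160)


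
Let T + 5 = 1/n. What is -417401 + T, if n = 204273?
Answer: -85264775837/204273 ≈ -4.1741e+5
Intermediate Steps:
T = -1021364/204273 (T = -5 + 1/204273 = -1021364/204273 ≈ -5.0000)
-417401 + T = -417401 - 1021364/204273 = -85264775837/204273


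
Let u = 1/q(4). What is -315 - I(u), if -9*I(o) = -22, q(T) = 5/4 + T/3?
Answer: -2857/9 ≈ -317.44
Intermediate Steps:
q(T) = 5/4 + T/3 (q(T) = 5*(¼) + T*(⅓) = 5/4 + T/3)
u = 12/31 (u = 1/(5/4 + (⅓)*4) = 1/(5/4 + 4/3) = 1/(31/12) = 1*(12/31) = 12/31 ≈ 0.38710)
I(o) = 22/9 (I(o) = -⅑*(-22) = 22/9)
-315 - I(u) = -315 - 1*22/9 = -315 - 22/9 = -2857/9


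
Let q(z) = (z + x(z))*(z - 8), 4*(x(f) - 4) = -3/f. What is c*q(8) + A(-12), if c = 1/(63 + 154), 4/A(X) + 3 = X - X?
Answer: -4/3 ≈ -1.3333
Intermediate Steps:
A(X) = -4/3 (A(X) = 4/(-3 + (X - X)) = 4/(-3 + 0) = 4/(-3) = 4*(-⅓) = -4/3)
c = 1/217 ≈ 0.0046083
x(f) = 4 - 3/(4*f) (x(f) = 4 + (-3/f)/4 = 4 - 3/(4*f))
q(z) = (-8 + z)*(4 + z - 3/(4*z)) (q(z) = (z + (4 - 3/(4*z)))*(z - 8) = (4 + z - 3/(4*z))*(-8 + z) = (-8 + z)*(4 + z - 3/(4*z)))
c*q(8) + A(-12) = (-131/4 + 8² - 4*8 + 6/8)/217 - 4/3 = (-131/4 + 64 - 32 + 6*(⅛))/217 - 4/3 = (-131/4 + 64 - 32 + ¾)/217 - 4/3 = (1/217)*0 - 4/3 = 0 - 4/3 = -4/3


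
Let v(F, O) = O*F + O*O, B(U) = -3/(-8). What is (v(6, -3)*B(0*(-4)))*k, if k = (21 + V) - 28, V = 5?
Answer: 27/4 ≈ 6.7500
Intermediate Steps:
B(U) = 3/8 (B(U) = -3*(-⅛) = 3/8)
v(F, O) = O² + F*O (v(F, O) = F*O + O² = O² + F*O)
k = -2 (k = (21 + 5) - 28 = 26 - 28 = -2)
(v(6, -3)*B(0*(-4)))*k = (-3*(6 - 3)*(3/8))*(-2) = (-3*3*(3/8))*(-2) = -9*3/8*(-2) = -27/8*(-2) = 27/4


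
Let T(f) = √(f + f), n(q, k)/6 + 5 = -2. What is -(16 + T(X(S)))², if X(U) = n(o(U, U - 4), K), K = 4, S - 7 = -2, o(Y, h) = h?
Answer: -172 - 64*I*√21 ≈ -172.0 - 293.28*I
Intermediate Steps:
S = 5 (S = 7 - 2 = 5)
n(q, k) = -42 (n(q, k) = -30 + 6*(-2) = -30 - 12 = -42)
X(U) = -42
T(f) = √2*√f (T(f) = √(2*f) = √2*√f)
-(16 + T(X(S)))² = -(16 + √2*√(-42))² = -(16 + √2*(I*√42))² = -(16 + 2*I*√21)²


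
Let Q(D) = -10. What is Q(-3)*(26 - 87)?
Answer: 610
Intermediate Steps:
Q(-3)*(26 - 87) = -10*(26 - 87) = -10*(-61) = 610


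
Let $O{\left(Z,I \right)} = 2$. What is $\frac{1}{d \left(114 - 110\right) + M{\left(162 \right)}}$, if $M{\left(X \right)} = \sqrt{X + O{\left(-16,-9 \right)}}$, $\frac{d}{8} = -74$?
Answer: $- \frac{592}{1401815} - \frac{\sqrt{41}}{2803630} \approx -0.00042459$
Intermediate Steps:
$d = -592$ ($d = 8 \left(-74\right) = -592$)
$M{\left(X \right)} = \sqrt{2 + X}$ ($M{\left(X \right)} = \sqrt{X + 2} = \sqrt{2 + X}$)
$\frac{1}{d \left(114 - 110\right) + M{\left(162 \right)}} = \frac{1}{- 592 \left(114 - 110\right) + \sqrt{2 + 162}} = \frac{1}{\left(-592\right) 4 + \sqrt{164}} = \frac{1}{-2368 + 2 \sqrt{41}}$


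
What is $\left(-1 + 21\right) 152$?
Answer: $3040$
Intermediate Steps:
$\left(-1 + 21\right) 152 = 20 \cdot 152 = 3040$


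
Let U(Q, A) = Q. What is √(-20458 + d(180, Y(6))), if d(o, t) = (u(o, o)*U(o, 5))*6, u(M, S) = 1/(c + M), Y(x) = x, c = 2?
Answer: I*√169363558/91 ≈ 143.01*I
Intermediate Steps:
u(M, S) = 1/(2 + M)
d(o, t) = 6*o/(2 + o) (d(o, t) = (o/(2 + o))*6 = 6*o/(2 + o))
√(-20458 + d(180, Y(6))) = √(-20458 + 6*180/(2 + 180)) = √(-20458 + 6*180/182) = √(-20458 + 6*180*(1/182)) = √(-20458 + 540/91) = √(-1861138/91) = I*√169363558/91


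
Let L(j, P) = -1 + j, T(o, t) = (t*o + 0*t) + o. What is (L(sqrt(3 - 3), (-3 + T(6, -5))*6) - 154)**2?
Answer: 24025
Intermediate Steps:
T(o, t) = o + o*t (T(o, t) = (o*t + 0) + o = o*t + o = o + o*t)
(L(sqrt(3 - 3), (-3 + T(6, -5))*6) - 154)**2 = ((-1 + sqrt(3 - 3)) - 154)**2 = ((-1 + sqrt(0)) - 154)**2 = ((-1 + 0) - 154)**2 = (-1 - 154)**2 = (-155)**2 = 24025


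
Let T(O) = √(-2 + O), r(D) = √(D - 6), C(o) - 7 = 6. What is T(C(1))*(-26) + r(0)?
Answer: -26*√11 + I*√6 ≈ -86.232 + 2.4495*I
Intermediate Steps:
C(o) = 13 (C(o) = 7 + 6 = 13)
r(D) = √(-6 + D)
T(C(1))*(-26) + r(0) = √(-2 + 13)*(-26) + √(-6 + 0) = √11*(-26) + √(-6) = -26*√11 + I*√6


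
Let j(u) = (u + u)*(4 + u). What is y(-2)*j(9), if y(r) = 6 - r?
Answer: 1872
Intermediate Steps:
j(u) = 2*u*(4 + u) (j(u) = (2*u)*(4 + u) = 2*u*(4 + u))
y(-2)*j(9) = (6 - 1*(-2))*(2*9*(4 + 9)) = (6 + 2)*(2*9*13) = 8*234 = 1872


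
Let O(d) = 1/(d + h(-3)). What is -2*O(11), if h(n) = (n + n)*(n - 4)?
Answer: -2/53 ≈ -0.037736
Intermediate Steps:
h(n) = 2*n*(-4 + n) (h(n) = (2*n)*(-4 + n) = 2*n*(-4 + n))
O(d) = 1/(42 + d) (O(d) = 1/(d + 2*(-3)*(-4 - 3)) = 1/(d + 2*(-3)*(-7)) = 1/(d + 42) = 1/(42 + d))
-2*O(11) = -2/(42 + 11) = -2/53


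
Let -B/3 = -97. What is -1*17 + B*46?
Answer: 13369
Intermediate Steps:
B = 291 (B = -3*(-97) = 291)
-1*17 + B*46 = -1*17 + 291*46 = -17 + 13386 = 13369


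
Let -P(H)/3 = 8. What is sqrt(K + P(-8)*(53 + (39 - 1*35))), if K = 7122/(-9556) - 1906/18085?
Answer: I*sqrt(10220811852342631090)/86410130 ≈ 36.998*I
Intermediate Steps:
P(H) = -24 (P(H) = -3*8 = -24)
K = -73507553/86410130 (K = 7122*(-1/9556) - 1906*1/18085 = -3561/4778 - 1906/18085 = -73507553/86410130 ≈ -0.85068)
sqrt(K + P(-8)*(53 + (39 - 1*35))) = sqrt(-73507553/86410130 - 24*(53 + (39 - 1*35))) = sqrt(-73507553/86410130 - 24*(53 + (39 - 35))) = sqrt(-73507553/86410130 - 24*(53 + 4)) = sqrt(-73507553/86410130 - 24*57) = sqrt(-73507553/86410130 - 1368) = sqrt(-118282565393/86410130) = I*sqrt(10220811852342631090)/86410130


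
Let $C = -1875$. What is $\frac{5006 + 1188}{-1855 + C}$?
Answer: $- \frac{3097}{1865} \approx -1.6606$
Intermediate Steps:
$\frac{5006 + 1188}{-1855 + C} = \frac{5006 + 1188}{-1855 - 1875} = \frac{6194}{-3730} = 6194 \left(- \frac{1}{3730}\right) = - \frac{3097}{1865}$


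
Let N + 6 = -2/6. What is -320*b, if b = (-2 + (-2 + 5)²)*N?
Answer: 42560/3 ≈ 14187.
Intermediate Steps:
N = -19/3 (N = -6 - 2/6 = -6 - 2*⅙ = -6 - ⅓ = -19/3 ≈ -6.3333)
b = -133/3 (b = (-2 + (-2 + 5)²)*(-19/3) = (-2 + 3²)*(-19/3) = (-2 + 9)*(-19/3) = 7*(-19/3) = -133/3 ≈ -44.333)
-320*b = -320*(-133/3) = 42560/3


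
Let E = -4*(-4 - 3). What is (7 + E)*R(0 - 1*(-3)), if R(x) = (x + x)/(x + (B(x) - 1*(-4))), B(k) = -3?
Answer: 105/2 ≈ 52.500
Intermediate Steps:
E = 28 (E = -4*(-7) = 28)
R(x) = 2*x/(1 + x) (R(x) = (x + x)/(x + (-3 - 1*(-4))) = (2*x)/(x + (-3 + 4)) = (2*x)/(x + 1) = (2*x)/(1 + x) = 2*x/(1 + x))
(7 + E)*R(0 - 1*(-3)) = (7 + 28)*(2*(0 - 1*(-3))/(1 + (0 - 1*(-3)))) = 35*(2*(0 + 3)/(1 + (0 + 3))) = 35*(2*3/(1 + 3)) = 35*(2*3/4) = 35*(2*3*(¼)) = 35*(3/2) = 105/2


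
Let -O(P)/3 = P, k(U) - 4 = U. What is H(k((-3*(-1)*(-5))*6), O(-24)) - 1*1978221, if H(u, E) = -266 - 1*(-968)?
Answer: -1977519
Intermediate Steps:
k(U) = 4 + U
O(P) = -3*P
H(u, E) = 702 (H(u, E) = -266 + 968 = 702)
H(k((-3*(-1)*(-5))*6), O(-24)) - 1*1978221 = 702 - 1*1978221 = 702 - 1978221 = -1977519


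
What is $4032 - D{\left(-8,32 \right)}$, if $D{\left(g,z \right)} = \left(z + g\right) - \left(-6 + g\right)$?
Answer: $3994$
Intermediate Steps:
$D{\left(g,z \right)} = 6 + z$ ($D{\left(g,z \right)} = \left(g + z\right) - \left(-6 + g\right) = 6 + z$)
$4032 - D{\left(-8,32 \right)} = 4032 - \left(6 + 32\right) = 4032 - 38 = 3994$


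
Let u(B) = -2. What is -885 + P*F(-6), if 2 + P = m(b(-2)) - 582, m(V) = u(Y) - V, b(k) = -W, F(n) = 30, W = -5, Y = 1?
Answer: -18615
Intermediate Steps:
b(k) = 5 (b(k) = -1*(-5) = 5)
m(V) = -2 - V
P = -591 (P = -2 + ((-2 - 1*5) - 582) = -2 + ((-2 - 5) - 582) = -2 + (-7 - 582) = -2 - 589 = -591)
-885 + P*F(-6) = -885 - 591*30 = -885 - 17730 = -18615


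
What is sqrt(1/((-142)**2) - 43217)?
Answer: I*sqrt(871427587)/142 ≈ 207.89*I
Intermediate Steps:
sqrt(1/((-142)**2) - 43217) = sqrt(1/20164 - 43217) = sqrt(-871427587/20164) = I*sqrt(871427587)/142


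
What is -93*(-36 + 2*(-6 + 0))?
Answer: 4464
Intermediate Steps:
-93*(-36 + 2*(-6 + 0)) = -93*(-36 + 2*(-6)) = -93*(-36 - 12) = -93*(-48) = 4464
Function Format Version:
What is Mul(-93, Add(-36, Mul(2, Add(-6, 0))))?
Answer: 4464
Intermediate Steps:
Mul(-93, Add(-36, Mul(2, Add(-6, 0)))) = Mul(-93, Add(-36, Mul(2, -6))) = Mul(-93, Add(-36, -12)) = Mul(-93, -48) = 4464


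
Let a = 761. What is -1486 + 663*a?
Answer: 503057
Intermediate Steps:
-1486 + 663*a = -1486 + 663*761 = -1486 + 504543 = 503057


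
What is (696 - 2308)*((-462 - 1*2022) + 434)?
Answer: 3304600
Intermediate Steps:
(696 - 2308)*((-462 - 1*2022) + 434) = -1612*((-462 - 2022) + 434) = -1612*(-2484 + 434) = -1612*(-2050) = 3304600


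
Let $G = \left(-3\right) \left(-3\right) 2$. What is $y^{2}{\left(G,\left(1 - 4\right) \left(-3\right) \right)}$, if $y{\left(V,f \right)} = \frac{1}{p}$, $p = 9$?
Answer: $\frac{1}{81} \approx 0.012346$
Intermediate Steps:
$G = 18$ ($G = 9 \cdot 2 = 18$)
$y{\left(V,f \right)} = \frac{1}{9}$
$y^{2}{\left(G,\left(1 - 4\right) \left(-3\right) \right)} = \left(\frac{1}{9}\right)^{2} = \frac{1}{81}$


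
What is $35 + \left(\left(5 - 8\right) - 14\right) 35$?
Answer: $-560$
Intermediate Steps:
$35 + \left(\left(5 - 8\right) - 14\right) 35 = 35 + \left(-3 - 14\right) 35 = 35 - 595 = -560$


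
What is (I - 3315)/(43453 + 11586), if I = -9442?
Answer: -12757/55039 ≈ -0.23178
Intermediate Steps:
(I - 3315)/(43453 + 11586) = (-9442 - 3315)/(43453 + 11586) = -12757/55039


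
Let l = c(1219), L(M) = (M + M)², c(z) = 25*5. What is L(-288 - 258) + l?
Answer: 1192589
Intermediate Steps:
c(z) = 125
L(M) = 4*M² (L(M) = (2*M)² = 4*M²)
l = 125
L(-288 - 258) + l = 4*(-288 - 258)² + 125 = 4*(-546)² + 125 = 4*298116 + 125 = 1192464 + 125 = 1192589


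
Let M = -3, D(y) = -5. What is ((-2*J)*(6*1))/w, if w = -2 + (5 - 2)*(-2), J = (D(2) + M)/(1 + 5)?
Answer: -2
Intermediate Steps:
J = -4/3 (J = (-5 - 3)/(1 + 5) = -8/6 = -8*⅙ = -4/3 ≈ -1.3333)
w = -8 (w = -2 + 3*(-2) = -2 - 6 = -8)
((-2*J)*(6*1))/w = ((-2*(-4/3))*(6*1))/(-8) = ((8/3)*6)*(-⅛) = 16*(-⅛) = -2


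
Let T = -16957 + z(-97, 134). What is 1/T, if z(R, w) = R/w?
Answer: -134/2272335 ≈ -5.8970e-5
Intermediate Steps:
T = -2272335/134 (T = -16957 - 97/134 = -2272335/134 ≈ -16958.)
1/T = 1/(-2272335/134) = -134/2272335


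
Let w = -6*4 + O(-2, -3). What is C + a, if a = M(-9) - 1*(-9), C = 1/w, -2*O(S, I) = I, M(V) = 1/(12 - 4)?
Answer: 3269/360 ≈ 9.0806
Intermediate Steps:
M(V) = ⅛ (M(V) = 1/8 = ⅛)
O(S, I) = -I/2
w = -45/2 (w = -6*4 - ½*(-3) = -24 + 3/2 = -45/2 ≈ -22.500)
C = -2/45 (C = 1/(-45/2) = -2/45 ≈ -0.044444)
a = 73/8 (a = ⅛ - 1*(-9) = ⅛ + 9 = 73/8 ≈ 9.1250)
C + a = -2/45 + 73/8 = 3269/360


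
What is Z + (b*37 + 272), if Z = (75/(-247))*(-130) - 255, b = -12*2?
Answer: -15799/19 ≈ -831.53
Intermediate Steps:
b = -24
Z = -4095/19 (Z = (75*(-1/247))*(-130) - 255 = -75/247*(-130) - 255 = 750/19 - 255 = -4095/19 ≈ -215.53)
Z + (b*37 + 272) = -4095/19 + (-24*37 + 272) = -4095/19 + (-888 + 272) = -4095/19 - 616 = -15799/19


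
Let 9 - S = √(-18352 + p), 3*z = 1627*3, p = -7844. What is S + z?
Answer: 1636 - 2*I*√6549 ≈ 1636.0 - 161.85*I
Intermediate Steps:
z = 1627 (z = (1627*3)/3 = (⅓)*4881 = 1627)
S = 9 - 2*I*√6549 (S = 9 - √(-18352 - 7844) = 9 - √(-26196) = 9 - 2*I*√6549 ≈ 9.0 - 161.85*I)
S + z = (9 - 2*I*√6549) + 1627 = 1636 - 2*I*√6549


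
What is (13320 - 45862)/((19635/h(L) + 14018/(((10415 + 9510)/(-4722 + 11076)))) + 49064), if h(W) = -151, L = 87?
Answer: -97908301850/160676028997 ≈ -0.60935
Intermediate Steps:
(13320 - 45862)/((19635/h(L) + 14018/(((10415 + 9510)/(-4722 + 11076)))) + 49064) = (13320 - 45862)/((19635/(-151) + 14018/(((10415 + 9510)/(-4722 + 11076)))) + 49064) = -32542/((19635*(-1/151) + 14018/((19925/6354))) + 49064) = -32542/((-19635/151 + 14018/((19925*(1/6354)))) + 49064) = -32542/((-19635/151 + 14018/(19925/6354)) + 49064) = -32542/((-19635/151 + 14018*(6354/19925)) + 49064) = -32542/((-19635/151 + 89070372/19925) + 49064) = -32542/(13058398797/3008675 + 49064) = -32542/160676028997/3008675 = -32542*3008675/160676028997 = -97908301850/160676028997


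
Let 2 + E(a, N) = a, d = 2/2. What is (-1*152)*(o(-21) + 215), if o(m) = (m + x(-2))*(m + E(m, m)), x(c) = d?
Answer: -166440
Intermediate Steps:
d = 1 (d = 2*(½) = 1)
E(a, N) = -2 + a
x(c) = 1
o(m) = (1 + m)*(-2 + 2*m) (o(m) = (m + 1)*(m + (-2 + m)) = (1 + m)*(-2 + 2*m))
(-1*152)*(o(-21) + 215) = (-1*152)*((-2 + 2*(-21)²) + 215) = -152*((-2 + 2*441) + 215) = -152*((-2 + 882) + 215) = -152*(880 + 215) = -152*1095 = -166440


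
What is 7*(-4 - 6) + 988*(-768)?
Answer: -758854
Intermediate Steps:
7*(-4 - 6) + 988*(-768) = 7*(-10) - 758784 = -70 - 758784 = -758854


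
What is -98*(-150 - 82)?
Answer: 22736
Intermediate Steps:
-98*(-150 - 82) = -98*(-232) = 22736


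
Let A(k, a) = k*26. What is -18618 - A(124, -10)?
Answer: -21842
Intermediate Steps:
A(k, a) = 26*k
-18618 - A(124, -10) = -18618 - 26*124 = -18618 - 1*3224 = -18618 - 3224 = -21842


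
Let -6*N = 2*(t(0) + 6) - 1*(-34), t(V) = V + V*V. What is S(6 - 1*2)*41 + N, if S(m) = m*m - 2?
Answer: 1699/3 ≈ 566.33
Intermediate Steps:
t(V) = V + V²
S(m) = -2 + m² (S(m) = m² - 2 = -2 + m²)
N = -23/3 (N = -(2*(0*(1 + 0) + 6) - 1*(-34))/6 = -(2*(0*1 + 6) + 34)/6 = -(2*(0 + 6) + 34)/6 = -(2*6 + 34)/6 = -(12 + 34)/6 = -⅙*46 = -23/3 ≈ -7.6667)
S(6 - 1*2)*41 + N = (-2 + (6 - 1*2)²)*41 - 23/3 = (-2 + (6 - 2)²)*41 - 23/3 = (-2 + 4²)*41 - 23/3 = (-2 + 16)*41 - 23/3 = 14*41 - 23/3 = 574 - 23/3 = 1699/3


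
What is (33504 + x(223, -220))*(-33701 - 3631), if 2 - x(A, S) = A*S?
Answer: -3082353912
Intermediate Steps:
x(A, S) = 2 - A*S
(33504 + x(223, -220))*(-33701 - 3631) = (33504 + (2 - 1*223*(-220)))*(-33701 - 3631) = (33504 + (2 + 49060))*(-37332) = (33504 + 49062)*(-37332) = 82566*(-37332) = -3082353912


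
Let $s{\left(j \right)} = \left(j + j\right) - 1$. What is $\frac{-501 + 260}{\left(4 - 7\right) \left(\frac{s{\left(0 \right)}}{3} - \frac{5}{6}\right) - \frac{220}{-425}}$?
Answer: $- \frac{40970}{683} \approx -59.985$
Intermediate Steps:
$s{\left(j \right)} = -1 + 2 j$ ($s{\left(j \right)} = 2 j - 1 = -1 + 2 j$)
$\frac{-501 + 260}{\left(4 - 7\right) \left(\frac{s{\left(0 \right)}}{3} - \frac{5}{6}\right) - \frac{220}{-425}} = \frac{-501 + 260}{\left(4 - 7\right) \left(\frac{-1 + 2 \cdot 0}{3} - \frac{5}{6}\right) - \frac{220}{-425}} = - \frac{241}{- 3 \left(\left(-1 + 0\right) \frac{1}{3} - \frac{5}{6}\right) - - \frac{44}{85}} = - \frac{241}{- 3 \left(\left(-1\right) \frac{1}{3} - \frac{5}{6}\right) + \frac{44}{85}} = - \frac{241}{- 3 \left(- \frac{1}{3} - \frac{5}{6}\right) + \frac{44}{85}} = - \frac{241}{\left(-3\right) \left(- \frac{7}{6}\right) + \frac{44}{85}} = - \frac{241}{\frac{7}{2} + \frac{44}{85}} = - \frac{241}{\frac{683}{170}} = \left(-241\right) \frac{170}{683} = - \frac{40970}{683}$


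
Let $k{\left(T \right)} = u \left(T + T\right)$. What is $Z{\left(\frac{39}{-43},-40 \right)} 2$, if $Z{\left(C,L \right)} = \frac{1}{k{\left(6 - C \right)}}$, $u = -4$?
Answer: $- \frac{43}{1188} \approx -0.036195$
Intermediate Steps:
$k{\left(T \right)} = - 8 T$ ($k{\left(T \right)} = - 4 \left(T + T\right) = - 4 \cdot 2 T = - 8 T$)
$Z{\left(C,L \right)} = \frac{1}{-48 + 8 C}$ ($Z{\left(C,L \right)} = \frac{1}{\left(-8\right) \left(6 - C\right)} = \frac{1}{-48 + 8 C}$)
$Z{\left(\frac{39}{-43},-40 \right)} 2 = \frac{1}{8 \left(-6 + \frac{39}{-43}\right)} 2 = \frac{1}{8 \left(-6 + 39 \left(- \frac{1}{43}\right)\right)} 2 = \frac{1}{8 \left(-6 - \frac{39}{43}\right)} 2 = \frac{1}{8 \left(- \frac{297}{43}\right)} 2 = \frac{1}{8} \left(- \frac{43}{297}\right) 2 = \left(- \frac{43}{2376}\right) 2 = - \frac{43}{1188}$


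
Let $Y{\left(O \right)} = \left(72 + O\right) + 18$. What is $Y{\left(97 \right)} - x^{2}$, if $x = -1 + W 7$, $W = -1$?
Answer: $123$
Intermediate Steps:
$x = -8$ ($x = -1 - 7 = -8$)
$Y{\left(O \right)} = 90 + O$
$Y{\left(97 \right)} - x^{2} = \left(90 + 97\right) - \left(-8\right)^{2} = 187 - 64 = 123$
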